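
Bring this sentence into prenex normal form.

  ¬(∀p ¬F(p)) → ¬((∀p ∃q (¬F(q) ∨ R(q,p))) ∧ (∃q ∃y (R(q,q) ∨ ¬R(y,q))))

∀p ∃x1 ∀q ∀y1 ∀y (¬F(p) ∨ F(q) ∧ ¬R(q,x1) ∨ ¬R(y1,y1) ∧ R(y,y1))

Rewrite implications/biconditionals: A → B as ¬A ∨ B.
  ¬¬(∀p ¬F(p)) ∨ ¬((∀p ∃q (¬F(q) ∨ R(q,p))) ∧ (∃q ∃y (R(q,q) ∨ ¬R(y,q))))
Move each ¬ inward, flipping quantifiers it crosses:
  (∀p ¬F(p)) ∨ (∃p ∀q (F(q) ∧ ¬R(q,p))) ∨ (∀q ∀y (¬R(q,q) ∧ R(y,q)))
Give each quantifier a distinct variable: p↦x1, q↦y1.
  (∀p ¬F(p)) ∨ (∃x1 ∀q (F(q) ∧ ¬R(q,x1))) ∨ (∀y1 ∀y (¬R(y1,y1) ∧ R(y,y1)))
Extract every quantifier outward, since the variables are now distinct and don't occur free across branches:
  ∀p ∃x1 ∀q ∀y1 ∀y (¬F(p) ∨ F(q) ∧ ¬R(q,x1) ∨ ¬R(y1,y1) ∧ R(y,y1))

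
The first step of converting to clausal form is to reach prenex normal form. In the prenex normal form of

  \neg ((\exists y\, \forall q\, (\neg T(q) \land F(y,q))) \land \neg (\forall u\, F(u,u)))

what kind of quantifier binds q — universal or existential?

Push ¬ through the quantifiers and connectives to reach negation normal form:
  (\forall y\, \exists q\, (T(q) \lor \neg F(y,q))) \lor (\forall u\, F(u,u))
All bound variables are already distinct, so no renaming is needed.
Finally move all quantifiers to the prefix:
  \forall y\, \exists q\, \forall u\, (T(q) \lor \neg F(y,q) \lor F(u,u))
The quantifier \forall q sits under an odd number of negations, so it flips to \exists q.

existential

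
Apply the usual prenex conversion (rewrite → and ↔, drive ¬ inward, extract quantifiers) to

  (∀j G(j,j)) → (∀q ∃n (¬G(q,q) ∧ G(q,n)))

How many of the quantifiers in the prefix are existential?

Rewrite implications/biconditionals: A → B as ¬A ∨ B.
  ¬(∀j G(j,j)) ∨ (∀q ∃n (¬G(q,q) ∧ G(q,n)))
Push ¬ through the quantifiers and connectives to reach negation normal form:
  (∃j ¬G(j,j)) ∨ (∀q ∃n (¬G(q,q) ∧ G(q,n)))
Pull the quantifiers to the front (each side's bound variable is not free in the other side):
  ∃j ∀q ∃n (¬G(j,j) ∨ ¬G(q,q) ∧ G(q,n))
The prefix is ∃j ∀q ∃n: 1 universal, 2 existential.

2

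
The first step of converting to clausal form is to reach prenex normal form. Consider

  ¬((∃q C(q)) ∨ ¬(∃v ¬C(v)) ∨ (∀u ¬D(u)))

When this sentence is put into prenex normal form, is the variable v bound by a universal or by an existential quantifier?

Drive negations inward (¬∀x A ≡ ∃x ¬A, ¬∃x A ≡ ∀x ¬A, De Morgan for ∧/∨):
  (∀q ¬C(q)) ∧ (∃v ¬C(v)) ∧ (∃u D(u))
All bound variables are already distinct, so no renaming is needed.
Pull the quantifiers to the front (each side's bound variable is not free in the other side):
  ∀q ∃v ∃u (¬C(q) ∧ ¬C(v) ∧ D(u))
The quantifier ∃v sits under an even number of negations, so it remains existential.

existential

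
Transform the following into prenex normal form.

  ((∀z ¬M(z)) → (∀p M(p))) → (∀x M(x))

Rewrite implications/biconditionals: A → B as ¬A ∨ B.
  ¬(¬(∀z ¬M(z)) ∨ (∀p M(p))) ∨ (∀x M(x))
Push ¬ through the quantifiers and connectives to reach negation normal form:
  (∀z ¬M(z)) ∧ (∃p ¬M(p)) ∨ (∀x M(x))
Pull the quantifiers to the front (each side's bound variable is not free in the other side):
  ∀z ∃p ∀x (¬M(z) ∧ ¬M(p) ∨ M(x))

∀z ∃p ∀x (¬M(z) ∧ ¬M(p) ∨ M(x))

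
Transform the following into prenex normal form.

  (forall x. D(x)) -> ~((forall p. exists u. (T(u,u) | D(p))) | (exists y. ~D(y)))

Rewrite implications/biconditionals: A → B as ¬A ∨ B.
  ~(forall x. D(x)) | ~((forall p. exists u. (T(u,u) | D(p))) | (exists y. ~D(y)))
Move each ¬ inward, flipping quantifiers it crosses:
  (exists x. ~D(x)) | (exists p. forall u. (~T(u,u) & ~D(p))) & (forall y. D(y))
All bound variables are already distinct, so no renaming is needed.
Finally move all quantifiers to the prefix:
  exists x. exists p. forall u. forall y. (~D(x) | ~T(u,u) & ~D(p) & D(y))

exists x. exists p. forall u. forall y. (~D(x) | ~T(u,u) & ~D(p) & D(y))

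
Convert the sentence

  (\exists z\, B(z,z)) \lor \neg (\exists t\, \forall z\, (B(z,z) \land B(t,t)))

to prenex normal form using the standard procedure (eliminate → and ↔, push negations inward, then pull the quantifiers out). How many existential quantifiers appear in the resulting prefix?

2

Push ¬ through the quantifiers and connectives to reach negation normal form:
  (\exists z\, B(z,z)) \lor (\forall t\, \exists z\, (\neg B(z,z) \lor \neg B(t,t)))
Standardize variables apart so no two quantifiers bind the same name: z↦y1.
  (\exists z\, B(z,z)) \lor (\forall t\, \exists y1\, (\neg B(y1,y1) \lor \neg B(t,t)))
Finally move all quantifiers to the prefix:
  \exists z\, \forall t\, \exists y1\, (B(z,z) \lor \neg B(y1,y1) \lor \neg B(t,t))
The prefix is \exists z \forall t \exists y1: 1 universal, 2 existential.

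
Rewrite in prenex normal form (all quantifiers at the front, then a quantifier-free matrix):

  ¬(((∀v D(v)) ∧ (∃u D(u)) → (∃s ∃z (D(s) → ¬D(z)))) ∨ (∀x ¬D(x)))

Eliminate → and ↔ using ¬ and ∨.
  ¬(¬((∀v D(v)) ∧ (∃u D(u))) ∨ (∃s ∃z (¬D(s) ∨ ¬D(z))) ∨ (∀x ¬D(x)))
Push ¬ through the quantifiers and connectives to reach negation normal form:
  (∀v D(v)) ∧ (∃u D(u)) ∧ (∀s ∀z (D(s) ∧ D(z))) ∧ (∃x D(x))
Finally move all quantifiers to the prefix:
  ∀v ∃u ∀s ∀z ∃x (D(v) ∧ D(u) ∧ D(s) ∧ D(z) ∧ D(x))

∀v ∃u ∀s ∀z ∃x (D(v) ∧ D(u) ∧ D(s) ∧ D(z) ∧ D(x))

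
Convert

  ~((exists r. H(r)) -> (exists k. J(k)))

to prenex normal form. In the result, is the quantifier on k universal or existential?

First replace A → B with ¬A ∨ B.
  ~(~(exists r. H(r)) | (exists k. J(k)))
Move each ¬ inward, flipping quantifiers it crosses:
  (exists r. H(r)) & (forall k. ~J(k))
All bound variables are already distinct, so no renaming is needed.
Finally move all quantifiers to the prefix:
  exists r. forall k. (H(r) & ~J(k))
The quantifier exists k sits under an odd number of negations (counting the antecedent side of each →), so it flips to forall k.

universal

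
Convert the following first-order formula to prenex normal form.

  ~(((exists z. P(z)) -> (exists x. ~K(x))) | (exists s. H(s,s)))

First replace A → B with ¬A ∨ B.
  ~(~(exists z. P(z)) | (exists x. ~K(x)) | (exists s. H(s,s)))
Push ¬ through the quantifiers and connectives to reach negation normal form:
  (exists z. P(z)) & (forall x. K(x)) & (forall s. ~H(s,s))
Pull the quantifiers to the front (each side's bound variable is not free in the other side):
  exists z. forall x. forall s. (P(z) & K(x) & ~H(s,s))

exists z. forall x. forall s. (P(z) & K(x) & ~H(s,s))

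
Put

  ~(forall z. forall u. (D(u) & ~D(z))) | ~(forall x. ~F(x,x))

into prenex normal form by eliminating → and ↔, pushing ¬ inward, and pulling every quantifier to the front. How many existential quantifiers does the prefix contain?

3

Drive negations inward (¬∀x A ≡ ∃x ¬A, ¬∃x A ≡ ∀x ¬A, De Morgan for ∧/∨):
  (exists z. exists u. (~D(u) | D(z))) | (exists x. F(x,x))
All bound variables are already distinct, so no renaming is needed.
Pull the quantifiers to the front (each side's bound variable is not free in the other side):
  exists z. exists u. exists x. (~D(u) | D(z) | F(x,x))
The prefix is exists z exists u exists x: 0 universal, 3 existential.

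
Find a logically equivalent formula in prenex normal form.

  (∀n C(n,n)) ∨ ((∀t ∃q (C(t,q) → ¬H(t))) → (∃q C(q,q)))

Rewrite implications/biconditionals: A → B as ¬A ∨ B.
  (∀n C(n,n)) ∨ ¬(∀t ∃q (¬C(t,q) ∨ ¬H(t))) ∨ (∃q C(q,q))
Move each ¬ inward, flipping quantifiers it crosses:
  (∀n C(n,n)) ∨ (∃t ∀q (C(t,q) ∧ H(t))) ∨ (∃q C(q,q))
Standardize variables apart so no two quantifiers bind the same name: q↦x1.
  (∀n C(n,n)) ∨ (∃t ∀q (C(t,q) ∧ H(t))) ∨ (∃x1 C(x1,x1))
Extract every quantifier outward, since the variables are now distinct and don't occur free across branches:
  ∀n ∃t ∀q ∃x1 (C(n,n) ∨ C(t,q) ∧ H(t) ∨ C(x1,x1))

∀n ∃t ∀q ∃x1 (C(n,n) ∨ C(t,q) ∧ H(t) ∨ C(x1,x1))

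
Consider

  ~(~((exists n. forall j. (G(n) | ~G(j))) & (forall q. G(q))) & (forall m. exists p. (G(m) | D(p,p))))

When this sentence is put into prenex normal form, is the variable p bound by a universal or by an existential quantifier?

Move each ¬ inward, flipping quantifiers it crosses:
  (exists n. forall j. (G(n) | ~G(j))) & (forall q. G(q)) | (exists m. forall p. (~G(m) & ~D(p,p)))
All bound variables are already distinct, so no renaming is needed.
Extract every quantifier outward, since the variables are now distinct and don't occur free across branches:
  exists n. forall j. forall q. exists m. forall p. ((G(n) | ~G(j)) & G(q) | ~G(m) & ~D(p,p))
The quantifier exists p sits under an odd number of negations, so it flips to forall p.

universal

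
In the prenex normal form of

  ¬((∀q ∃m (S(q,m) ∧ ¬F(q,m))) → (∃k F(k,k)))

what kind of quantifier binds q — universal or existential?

universal

Eliminate → and ↔ using ¬ and ∨.
  ¬(¬(∀q ∃m (S(q,m) ∧ ¬F(q,m))) ∨ (∃k F(k,k)))
Move each ¬ inward, flipping quantifiers it crosses:
  (∀q ∃m (S(q,m) ∧ ¬F(q,m))) ∧ (∀k ¬F(k,k))
All bound variables are already distinct, so no renaming is needed.
Extract every quantifier outward, since the variables are now distinct and don't occur free across branches:
  ∀q ∃m ∀k (S(q,m) ∧ ¬F(q,m) ∧ ¬F(k,k))
The quantifier ∀q sits under an even number of negations (counting the antecedent side of each →), so it remains universal.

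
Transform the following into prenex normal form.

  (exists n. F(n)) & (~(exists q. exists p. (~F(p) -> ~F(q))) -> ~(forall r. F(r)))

Rewrite implications/biconditionals: A → B as ¬A ∨ B.
  (exists n. F(n)) & (~~(exists q. exists p. (~~F(p) | ~F(q))) | ~(forall r. F(r)))
Drive negations inward (¬∀x A ≡ ∃x ¬A, ¬∃x A ≡ ∀x ¬A, De Morgan for ∧/∨):
  (exists n. F(n)) & ((exists q. exists p. (F(p) | ~F(q))) | (exists r. ~F(r)))
All bound variables are already distinct, so no renaming is needed.
Extract every quantifier outward, since the variables are now distinct and don't occur free across branches:
  exists n. exists q. exists p. exists r. (F(n) & (F(p) | ~F(q) | ~F(r)))

exists n. exists q. exists p. exists r. (F(n) & (F(p) | ~F(q) | ~F(r)))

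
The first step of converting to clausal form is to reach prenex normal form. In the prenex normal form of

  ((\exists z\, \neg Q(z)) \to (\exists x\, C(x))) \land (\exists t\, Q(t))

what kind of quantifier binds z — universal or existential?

First replace A → B with ¬A ∨ B.
  (\neg (\exists z\, \neg Q(z)) \lor (\exists x\, C(x))) \land (\exists t\, Q(t))
Drive negations inward (¬∀x A ≡ ∃x ¬A, ¬∃x A ≡ ∀x ¬A, De Morgan for ∧/∨):
  ((\forall z\, Q(z)) \lor (\exists x\, C(x))) \land (\exists t\, Q(t))
Finally move all quantifiers to the prefix:
  \forall z\, \exists x\, \exists t\, ((Q(z) \lor C(x)) \land Q(t))
The quantifier \exists z sits under an odd number of negations (counting the antecedent side of each →), so it flips to \forall z.

universal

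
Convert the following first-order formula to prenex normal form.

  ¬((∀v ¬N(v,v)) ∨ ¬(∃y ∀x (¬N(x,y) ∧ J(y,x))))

∃v ∃y ∀x (N(v,v) ∧ ¬N(x,y) ∧ J(y,x))

Move each ¬ inward, flipping quantifiers it crosses:
  (∃v N(v,v)) ∧ (∃y ∀x (¬N(x,y) ∧ J(y,x)))
All bound variables are already distinct, so no renaming is needed.
Pull the quantifiers to the front (each side's bound variable is not free in the other side):
  ∃v ∃y ∀x (N(v,v) ∧ ¬N(x,y) ∧ J(y,x))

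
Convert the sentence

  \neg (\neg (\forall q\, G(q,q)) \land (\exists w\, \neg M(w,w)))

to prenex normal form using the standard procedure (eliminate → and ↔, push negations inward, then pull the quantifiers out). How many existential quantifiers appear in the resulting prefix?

Move each ¬ inward, flipping quantifiers it crosses:
  (\forall q\, G(q,q)) \lor (\forall w\, M(w,w))
All bound variables are already distinct, so no renaming is needed.
Pull the quantifiers to the front (each side's bound variable is not free in the other side):
  \forall q\, \forall w\, (G(q,q) \lor M(w,w))
The prefix is \forall q \forall w: 2 universal, 0 existential.

0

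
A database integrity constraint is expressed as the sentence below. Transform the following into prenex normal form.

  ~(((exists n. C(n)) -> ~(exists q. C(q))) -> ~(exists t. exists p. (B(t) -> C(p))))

First replace A → B with ¬A ∨ B.
  ~(~(~(exists n. C(n)) | ~(exists q. C(q))) | ~(exists t. exists p. (~B(t) | C(p))))
Move each ¬ inward, flipping quantifiers it crosses:
  ((forall n. ~C(n)) | (forall q. ~C(q))) & (exists t. exists p. (~B(t) | C(p)))
All bound variables are already distinct, so no renaming is needed.
Pull the quantifiers to the front (each side's bound variable is not free in the other side):
  forall n. forall q. exists t. exists p. ((~C(n) | ~C(q)) & (~B(t) | C(p)))

forall n. forall q. exists t. exists p. ((~C(n) | ~C(q)) & (~B(t) | C(p)))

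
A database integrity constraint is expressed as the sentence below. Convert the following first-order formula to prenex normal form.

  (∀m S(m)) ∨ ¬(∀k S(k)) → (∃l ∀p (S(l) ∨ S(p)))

Eliminate → and ↔ using ¬ and ∨.
  ¬((∀m S(m)) ∨ ¬(∀k S(k))) ∨ (∃l ∀p (S(l) ∨ S(p)))
Drive negations inward (¬∀x A ≡ ∃x ¬A, ¬∃x A ≡ ∀x ¬A, De Morgan for ∧/∨):
  (∃m ¬S(m)) ∧ (∀k S(k)) ∨ (∃l ∀p (S(l) ∨ S(p)))
All bound variables are already distinct, so no renaming is needed.
Pull the quantifiers to the front (each side's bound variable is not free in the other side):
  ∃m ∀k ∃l ∀p (¬S(m) ∧ S(k) ∨ S(l) ∨ S(p))

∃m ∀k ∃l ∀p (¬S(m) ∧ S(k) ∨ S(l) ∨ S(p))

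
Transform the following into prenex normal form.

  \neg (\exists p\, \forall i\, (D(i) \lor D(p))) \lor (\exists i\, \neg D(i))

\forall p\, \exists i\, \exists w\, (\neg D(i) \land \neg D(p) \lor \neg D(w))

Move each ¬ inward, flipping quantifiers it crosses:
  (\forall p\, \exists i\, (\neg D(i) \land \neg D(p))) \lor (\exists i\, \neg D(i))
Give each quantifier a distinct variable: i↦w.
  (\forall p\, \exists i\, (\neg D(i) \land \neg D(p))) \lor (\exists w\, \neg D(w))
Extract every quantifier outward, since the variables are now distinct and don't occur free across branches:
  \forall p\, \exists i\, \exists w\, (\neg D(i) \land \neg D(p) \lor \neg D(w))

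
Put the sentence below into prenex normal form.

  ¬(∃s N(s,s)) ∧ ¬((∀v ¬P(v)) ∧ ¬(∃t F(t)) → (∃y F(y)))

∀s ∀v ∀t ∀y (¬N(s,s) ∧ ¬P(v) ∧ ¬F(t) ∧ ¬F(y))

Eliminate → and ↔ using ¬ and ∨.
  ¬(∃s N(s,s)) ∧ ¬(¬((∀v ¬P(v)) ∧ ¬(∃t F(t))) ∨ (∃y F(y)))
Push ¬ through the quantifiers and connectives to reach negation normal form:
  (∀s ¬N(s,s)) ∧ (∀v ¬P(v)) ∧ (∀t ¬F(t)) ∧ (∀y ¬F(y))
All bound variables are already distinct, so no renaming is needed.
Extract every quantifier outward, since the variables are now distinct and don't occur free across branches:
  ∀s ∀v ∀t ∀y (¬N(s,s) ∧ ¬P(v) ∧ ¬F(t) ∧ ¬F(y))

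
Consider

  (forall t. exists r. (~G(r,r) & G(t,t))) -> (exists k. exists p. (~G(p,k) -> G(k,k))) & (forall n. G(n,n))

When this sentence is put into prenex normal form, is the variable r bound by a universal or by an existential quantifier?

Eliminate → and ↔ using ¬ and ∨.
  ~(forall t. exists r. (~G(r,r) & G(t,t))) | (exists k. exists p. (~~G(p,k) | G(k,k))) & (forall n. G(n,n))
Drive negations inward (¬∀x A ≡ ∃x ¬A, ¬∃x A ≡ ∀x ¬A, De Morgan for ∧/∨):
  (exists t. forall r. (G(r,r) | ~G(t,t))) | (exists k. exists p. (G(p,k) | G(k,k))) & (forall n. G(n,n))
Extract every quantifier outward, since the variables are now distinct and don't occur free across branches:
  exists t. forall r. exists k. exists p. forall n. (G(r,r) | ~G(t,t) | (G(p,k) | G(k,k)) & G(n,n))
The quantifier exists r sits under an odd number of negations (counting the antecedent side of each →), so it flips to forall r.

universal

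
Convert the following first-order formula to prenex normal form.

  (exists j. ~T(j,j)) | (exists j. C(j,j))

exists j. exists r. (~T(j,j) | C(r,r))

Give each quantifier a distinct variable: j↦r.
  (exists j. ~T(j,j)) | (exists r. C(r,r))
Pull the quantifiers to the front (each side's bound variable is not free in the other side):
  exists j. exists r. (~T(j,j) | C(r,r))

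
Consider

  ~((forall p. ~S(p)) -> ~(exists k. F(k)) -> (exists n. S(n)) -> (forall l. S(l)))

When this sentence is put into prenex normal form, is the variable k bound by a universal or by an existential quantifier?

universal

Eliminate → and ↔ using ¬ and ∨.
  ~(~(forall p. ~S(p)) | ~~(exists k. F(k)) | ~(exists n. S(n)) | (forall l. S(l)))
Push ¬ through the quantifiers and connectives to reach negation normal form:
  (forall p. ~S(p)) & (forall k. ~F(k)) & (exists n. S(n)) & (exists l. ~S(l))
Finally move all quantifiers to the prefix:
  forall p. forall k. exists n. exists l. (~S(p) & ~F(k) & S(n) & ~S(l))
The quantifier exists k sits under an odd number of negations (counting the antecedent side of each →), so it flips to forall k.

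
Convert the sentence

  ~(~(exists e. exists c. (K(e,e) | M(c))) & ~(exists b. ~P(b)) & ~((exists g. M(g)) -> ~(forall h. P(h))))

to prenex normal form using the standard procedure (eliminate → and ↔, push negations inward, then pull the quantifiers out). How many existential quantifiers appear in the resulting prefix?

Eliminate → and ↔ using ¬ and ∨.
  ~(~(exists e. exists c. (K(e,e) | M(c))) & ~(exists b. ~P(b)) & ~(~(exists g. M(g)) | ~(forall h. P(h))))
Drive negations inward (¬∀x A ≡ ∃x ¬A, ¬∃x A ≡ ∀x ¬A, De Morgan for ∧/∨):
  (exists e. exists c. (K(e,e) | M(c))) | (exists b. ~P(b)) | (forall g. ~M(g)) | (exists h. ~P(h))
All bound variables are already distinct, so no renaming is needed.
Pull the quantifiers to the front (each side's bound variable is not free in the other side):
  exists e. exists c. exists b. forall g. exists h. (K(e,e) | M(c) | ~P(b) | ~M(g) | ~P(h))
The prefix is exists e exists c exists b forall g exists h: 1 universal, 4 existential.

4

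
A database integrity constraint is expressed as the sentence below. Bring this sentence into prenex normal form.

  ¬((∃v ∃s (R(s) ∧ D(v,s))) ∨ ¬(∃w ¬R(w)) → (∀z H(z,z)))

Eliminate → and ↔ using ¬ and ∨.
  ¬(¬((∃v ∃s (R(s) ∧ D(v,s))) ∨ ¬(∃w ¬R(w))) ∨ (∀z H(z,z)))
Move each ¬ inward, flipping quantifiers it crosses:
  ((∃v ∃s (R(s) ∧ D(v,s))) ∨ (∀w R(w))) ∧ (∃z ¬H(z,z))
All bound variables are already distinct, so no renaming is needed.
Extract every quantifier outward, since the variables are now distinct and don't occur free across branches:
  ∃v ∃s ∀w ∃z ((R(s) ∧ D(v,s) ∨ R(w)) ∧ ¬H(z,z))

∃v ∃s ∀w ∃z ((R(s) ∧ D(v,s) ∨ R(w)) ∧ ¬H(z,z))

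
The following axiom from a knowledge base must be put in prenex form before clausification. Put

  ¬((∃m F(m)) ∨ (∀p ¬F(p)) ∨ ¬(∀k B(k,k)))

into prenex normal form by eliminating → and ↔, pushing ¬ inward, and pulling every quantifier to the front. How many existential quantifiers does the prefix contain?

Drive negations inward (¬∀x A ≡ ∃x ¬A, ¬∃x A ≡ ∀x ¬A, De Morgan for ∧/∨):
  (∀m ¬F(m)) ∧ (∃p F(p)) ∧ (∀k B(k,k))
Finally move all quantifiers to the prefix:
  ∀m ∃p ∀k (¬F(m) ∧ F(p) ∧ B(k,k))
The prefix is ∀m ∃p ∀k: 2 universal, 1 existential.

1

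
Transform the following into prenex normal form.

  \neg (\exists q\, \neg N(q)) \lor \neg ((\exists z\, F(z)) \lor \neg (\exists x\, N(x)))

\forall q\, \forall z\, \exists x\, (N(q) \lor \neg F(z) \land N(x))

Move each ¬ inward, flipping quantifiers it crosses:
  (\forall q\, N(q)) \lor (\forall z\, \neg F(z)) \land (\exists x\, N(x))
All bound variables are already distinct, so no renaming is needed.
Pull the quantifiers to the front (each side's bound variable is not free in the other side):
  \forall q\, \forall z\, \exists x\, (N(q) \lor \neg F(z) \land N(x))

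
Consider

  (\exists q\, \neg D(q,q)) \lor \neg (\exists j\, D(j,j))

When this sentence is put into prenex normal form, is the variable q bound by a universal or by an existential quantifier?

existential

Drive negations inward (¬∀x A ≡ ∃x ¬A, ¬∃x A ≡ ∀x ¬A, De Morgan for ∧/∨):
  (\exists q\, \neg D(q,q)) \lor (\forall j\, \neg D(j,j))
All bound variables are already distinct, so no renaming is needed.
Pull the quantifiers to the front (each side's bound variable is not free in the other side):
  \exists q\, \forall j\, (\neg D(q,q) \lor \neg D(j,j))
The quantifier \exists q sits under an even number of negations, so it remains existential.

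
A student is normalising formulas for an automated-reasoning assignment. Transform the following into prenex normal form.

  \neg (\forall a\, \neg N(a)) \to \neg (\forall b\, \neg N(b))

\forall a\, \exists b\, (\neg N(a) \lor N(b))

Rewrite implications/biconditionals: A → B as ¬A ∨ B.
  \neg \neg (\forall a\, \neg N(a)) \lor \neg (\forall b\, \neg N(b))
Push ¬ through the quantifiers and connectives to reach negation normal form:
  (\forall a\, \neg N(a)) \lor (\exists b\, N(b))
All bound variables are already distinct, so no renaming is needed.
Finally move all quantifiers to the prefix:
  \forall a\, \exists b\, (\neg N(a) \lor N(b))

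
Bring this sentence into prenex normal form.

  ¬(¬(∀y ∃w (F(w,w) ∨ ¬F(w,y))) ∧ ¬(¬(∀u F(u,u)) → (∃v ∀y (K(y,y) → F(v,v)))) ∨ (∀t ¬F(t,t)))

∀y ∃w ∀u ∃v ∀z ∃t ((F(w,w) ∨ ¬F(w,y) ∨ F(u,u) ∨ ¬K(z,z) ∨ F(v,v)) ∧ F(t,t))

Eliminate → and ↔ using ¬ and ∨.
  ¬(¬(∀y ∃w (F(w,w) ∨ ¬F(w,y))) ∧ ¬(¬¬(∀u F(u,u)) ∨ (∃v ∀y (¬K(y,y) ∨ F(v,v)))) ∨ (∀t ¬F(t,t)))
Move each ¬ inward, flipping quantifiers it crosses:
  ((∀y ∃w (F(w,w) ∨ ¬F(w,y))) ∨ (∀u F(u,u)) ∨ (∃v ∀y (¬K(y,y) ∨ F(v,v)))) ∧ (∃t F(t,t))
Standardize variables apart so no two quantifiers bind the same name: y↦z.
  ((∀y ∃w (F(w,w) ∨ ¬F(w,y))) ∨ (∀u F(u,u)) ∨ (∃v ∀z (¬K(z,z) ∨ F(v,v)))) ∧ (∃t F(t,t))
Extract every quantifier outward, since the variables are now distinct and don't occur free across branches:
  ∀y ∃w ∀u ∃v ∀z ∃t ((F(w,w) ∨ ¬F(w,y) ∨ F(u,u) ∨ ¬K(z,z) ∨ F(v,v)) ∧ F(t,t))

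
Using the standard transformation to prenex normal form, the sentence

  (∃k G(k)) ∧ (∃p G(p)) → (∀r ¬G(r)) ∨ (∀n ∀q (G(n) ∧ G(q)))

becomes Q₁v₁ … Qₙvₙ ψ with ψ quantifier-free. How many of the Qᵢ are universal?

Rewrite implications/biconditionals: A → B as ¬A ∨ B.
  ¬((∃k G(k)) ∧ (∃p G(p))) ∨ (∀r ¬G(r)) ∨ (∀n ∀q (G(n) ∧ G(q)))
Drive negations inward (¬∀x A ≡ ∃x ¬A, ¬∃x A ≡ ∀x ¬A, De Morgan for ∧/∨):
  (∀k ¬G(k)) ∨ (∀p ¬G(p)) ∨ (∀r ¬G(r)) ∨ (∀n ∀q (G(n) ∧ G(q)))
All bound variables are already distinct, so no renaming is needed.
Finally move all quantifiers to the prefix:
  ∀k ∀p ∀r ∀n ∀q (¬G(k) ∨ ¬G(p) ∨ ¬G(r) ∨ G(n) ∧ G(q))
The prefix is ∀k ∀p ∀r ∀n ∀q: 5 universal, 0 existential.

5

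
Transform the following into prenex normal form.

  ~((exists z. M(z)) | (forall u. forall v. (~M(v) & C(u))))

forall z. exists u. exists v. (~M(z) & (M(v) | ~C(u)))

Move each ¬ inward, flipping quantifiers it crosses:
  (forall z. ~M(z)) & (exists u. exists v. (M(v) | ~C(u)))
Extract every quantifier outward, since the variables are now distinct and don't occur free across branches:
  forall z. exists u. exists v. (~M(z) & (M(v) | ~C(u)))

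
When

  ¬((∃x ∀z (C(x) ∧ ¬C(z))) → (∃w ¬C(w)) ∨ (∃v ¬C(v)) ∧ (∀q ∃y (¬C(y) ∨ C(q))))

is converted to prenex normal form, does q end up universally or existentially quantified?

existential

First replace A → B with ¬A ∨ B.
  ¬(¬(∃x ∀z (C(x) ∧ ¬C(z))) ∨ (∃w ¬C(w)) ∨ (∃v ¬C(v)) ∧ (∀q ∃y (¬C(y) ∨ C(q))))
Move each ¬ inward, flipping quantifiers it crosses:
  (∃x ∀z (C(x) ∧ ¬C(z))) ∧ (∀w C(w)) ∧ ((∀v C(v)) ∨ (∃q ∀y (C(y) ∧ ¬C(q))))
All bound variables are already distinct, so no renaming is needed.
Extract every quantifier outward, since the variables are now distinct and don't occur free across branches:
  ∃x ∀z ∀w ∀v ∃q ∀y (C(x) ∧ ¬C(z) ∧ C(w) ∧ (C(v) ∨ C(y) ∧ ¬C(q)))
The quantifier ∀q sits under an odd number of negations (counting the antecedent side of each →), so it flips to ∃q.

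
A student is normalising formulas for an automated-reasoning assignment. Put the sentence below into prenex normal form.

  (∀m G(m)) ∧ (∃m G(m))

Rename bound variables to avoid capture: m↦a.
  (∀m G(m)) ∧ (∃a G(a))
Finally move all quantifiers to the prefix:
  ∀m ∃a (G(m) ∧ G(a))

∀m ∃a (G(m) ∧ G(a))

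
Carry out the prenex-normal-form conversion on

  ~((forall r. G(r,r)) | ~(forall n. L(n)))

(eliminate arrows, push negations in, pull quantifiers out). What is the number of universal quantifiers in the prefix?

Drive negations inward (¬∀x A ≡ ∃x ¬A, ¬∃x A ≡ ∀x ¬A, De Morgan for ∧/∨):
  (exists r. ~G(r,r)) & (forall n. L(n))
Pull the quantifiers to the front (each side's bound variable is not free in the other side):
  exists r. forall n. (~G(r,r) & L(n))
The prefix is exists r forall n: 1 universal, 1 existential.

1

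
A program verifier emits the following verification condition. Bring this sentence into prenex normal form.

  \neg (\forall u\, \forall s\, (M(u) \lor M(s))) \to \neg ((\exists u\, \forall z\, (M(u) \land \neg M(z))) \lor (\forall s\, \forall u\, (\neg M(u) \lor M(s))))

Eliminate → and ↔ using ¬ and ∨.
  \neg \neg (\forall u\, \forall s\, (M(u) \lor M(s))) \lor \neg ((\exists u\, \forall z\, (M(u) \land \neg M(z))) \lor (\forall s\, \forall u\, (\neg M(u) \lor M(s))))
Push ¬ through the quantifiers and connectives to reach negation normal form:
  (\forall u\, \forall s\, (M(u) \lor M(s))) \lor (\forall u\, \exists z\, (\neg M(u) \lor M(z))) \land (\exists s\, \exists u\, (M(u) \land \neg M(s)))
Give each quantifier a distinct variable: u↦x, s↦b, u↦u1.
  (\forall u\, \forall s\, (M(u) \lor M(s))) \lor (\forall x\, \exists z\, (\neg M(x) \lor M(z))) \land (\exists b\, \exists u1\, (M(u1) \land \neg M(b)))
Extract every quantifier outward, since the variables are now distinct and don't occur free across branches:
  \forall u\, \forall s\, \forall x\, \exists z\, \exists b\, \exists u1\, (M(u) \lor M(s) \lor (\neg M(x) \lor M(z)) \land M(u1) \land \neg M(b))

\forall u\, \forall s\, \forall x\, \exists z\, \exists b\, \exists u1\, (M(u) \lor M(s) \lor (\neg M(x) \lor M(z)) \land M(u1) \land \neg M(b))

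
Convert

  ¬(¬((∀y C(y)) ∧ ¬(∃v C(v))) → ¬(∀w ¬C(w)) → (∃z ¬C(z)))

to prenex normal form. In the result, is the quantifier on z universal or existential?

universal

First replace A → B with ¬A ∨ B.
  ¬(¬¬((∀y C(y)) ∧ ¬(∃v C(v))) ∨ ¬¬(∀w ¬C(w)) ∨ (∃z ¬C(z)))
Push ¬ through the quantifiers and connectives to reach negation normal form:
  ((∃y ¬C(y)) ∨ (∃v C(v))) ∧ (∃w C(w)) ∧ (∀z C(z))
Finally move all quantifiers to the prefix:
  ∃y ∃v ∃w ∀z ((¬C(y) ∨ C(v)) ∧ C(w) ∧ C(z))
The quantifier ∃z sits under an odd number of negations (counting the antecedent side of each →), so it flips to ∀z.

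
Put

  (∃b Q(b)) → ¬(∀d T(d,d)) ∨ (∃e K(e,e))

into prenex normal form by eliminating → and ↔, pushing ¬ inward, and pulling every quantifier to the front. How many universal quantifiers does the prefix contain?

Eliminate → and ↔ using ¬ and ∨.
  ¬(∃b Q(b)) ∨ ¬(∀d T(d,d)) ∨ (∃e K(e,e))
Push ¬ through the quantifiers and connectives to reach negation normal form:
  (∀b ¬Q(b)) ∨ (∃d ¬T(d,d)) ∨ (∃e K(e,e))
Finally move all quantifiers to the prefix:
  ∀b ∃d ∃e (¬Q(b) ∨ ¬T(d,d) ∨ K(e,e))
The prefix is ∀b ∃d ∃e: 1 universal, 2 existential.

1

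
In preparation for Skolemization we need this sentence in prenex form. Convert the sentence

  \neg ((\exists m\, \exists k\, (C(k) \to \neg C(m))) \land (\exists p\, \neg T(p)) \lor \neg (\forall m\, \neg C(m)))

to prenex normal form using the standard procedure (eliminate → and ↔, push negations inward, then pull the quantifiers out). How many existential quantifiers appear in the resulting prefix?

First replace A → B with ¬A ∨ B.
  \neg ((\exists m\, \exists k\, (\neg C(k) \lor \neg C(m))) \land (\exists p\, \neg T(p)) \lor \neg (\forall m\, \neg C(m)))
Drive negations inward (¬∀x A ≡ ∃x ¬A, ¬∃x A ≡ ∀x ¬A, De Morgan for ∧/∨):
  ((\forall m\, \forall k\, (C(k) \land C(m))) \lor (\forall p\, T(p))) \land (\forall m\, \neg C(m))
Standardize variables apart so no two quantifiers bind the same name: m↦r.
  ((\forall m\, \forall k\, (C(k) \land C(m))) \lor (\forall p\, T(p))) \land (\forall r\, \neg C(r))
Extract every quantifier outward, since the variables are now distinct and don't occur free across branches:
  \forall m\, \forall k\, \forall p\, \forall r\, ((C(k) \land C(m) \lor T(p)) \land \neg C(r))
The prefix is \forall m \forall k \forall p \forall r: 4 universal, 0 existential.

0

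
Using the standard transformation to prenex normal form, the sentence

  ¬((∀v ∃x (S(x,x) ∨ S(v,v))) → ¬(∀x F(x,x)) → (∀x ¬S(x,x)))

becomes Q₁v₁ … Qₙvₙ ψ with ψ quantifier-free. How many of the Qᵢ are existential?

First replace A → B with ¬A ∨ B.
  ¬(¬(∀v ∃x (S(x,x) ∨ S(v,v))) ∨ ¬¬(∀x F(x,x)) ∨ (∀x ¬S(x,x)))
Push ¬ through the quantifiers and connectives to reach negation normal form:
  (∀v ∃x (S(x,x) ∨ S(v,v))) ∧ (∃x ¬F(x,x)) ∧ (∃x S(x,x))
Standardize variables apart so no two quantifiers bind the same name: x↦t, x↦c.
  (∀v ∃x (S(x,x) ∨ S(v,v))) ∧ (∃t ¬F(t,t)) ∧ (∃c S(c,c))
Finally move all quantifiers to the prefix:
  ∀v ∃x ∃t ∃c ((S(x,x) ∨ S(v,v)) ∧ ¬F(t,t) ∧ S(c,c))
The prefix is ∀v ∃x ∃t ∃c: 1 universal, 3 existential.

3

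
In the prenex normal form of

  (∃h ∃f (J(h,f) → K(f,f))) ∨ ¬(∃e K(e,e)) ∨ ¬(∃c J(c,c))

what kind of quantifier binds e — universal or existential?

Eliminate → and ↔ using ¬ and ∨.
  (∃h ∃f (¬J(h,f) ∨ K(f,f))) ∨ ¬(∃e K(e,e)) ∨ ¬(∃c J(c,c))
Move each ¬ inward, flipping quantifiers it crosses:
  (∃h ∃f (¬J(h,f) ∨ K(f,f))) ∨ (∀e ¬K(e,e)) ∨ (∀c ¬J(c,c))
All bound variables are already distinct, so no renaming is needed.
Pull the quantifiers to the front (each side's bound variable is not free in the other side):
  ∃h ∃f ∀e ∀c (¬J(h,f) ∨ K(f,f) ∨ ¬K(e,e) ∨ ¬J(c,c))
The quantifier ∃e sits under an odd number of negations (counting the antecedent side of each →), so it flips to ∀e.

universal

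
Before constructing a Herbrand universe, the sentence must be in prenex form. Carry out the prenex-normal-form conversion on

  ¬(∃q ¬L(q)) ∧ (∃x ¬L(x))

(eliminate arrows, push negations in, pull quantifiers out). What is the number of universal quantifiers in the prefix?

1

Move each ¬ inward, flipping quantifiers it crosses:
  (∀q L(q)) ∧ (∃x ¬L(x))
All bound variables are already distinct, so no renaming is needed.
Finally move all quantifiers to the prefix:
  ∀q ∃x (L(q) ∧ ¬L(x))
The prefix is ∀q ∃x: 1 universal, 1 existential.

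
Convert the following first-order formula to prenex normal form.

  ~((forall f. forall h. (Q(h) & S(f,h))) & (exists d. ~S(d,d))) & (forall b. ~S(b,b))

exists f. exists h. forall d. forall b. ((~Q(h) | ~S(f,h) | S(d,d)) & ~S(b,b))

Move each ¬ inward, flipping quantifiers it crosses:
  ((exists f. exists h. (~Q(h) | ~S(f,h))) | (forall d. S(d,d))) & (forall b. ~S(b,b))
All bound variables are already distinct, so no renaming is needed.
Finally move all quantifiers to the prefix:
  exists f. exists h. forall d. forall b. ((~Q(h) | ~S(f,h) | S(d,d)) & ~S(b,b))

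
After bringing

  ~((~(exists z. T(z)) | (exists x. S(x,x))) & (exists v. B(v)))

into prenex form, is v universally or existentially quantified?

universal

Push ¬ through the quantifiers and connectives to reach negation normal form:
  (exists z. T(z)) & (forall x. ~S(x,x)) | (forall v. ~B(v))
All bound variables are already distinct, so no renaming is needed.
Extract every quantifier outward, since the variables are now distinct and don't occur free across branches:
  exists z. forall x. forall v. (T(z) & ~S(x,x) | ~B(v))
The quantifier exists v sits under an odd number of negations, so it flips to forall v.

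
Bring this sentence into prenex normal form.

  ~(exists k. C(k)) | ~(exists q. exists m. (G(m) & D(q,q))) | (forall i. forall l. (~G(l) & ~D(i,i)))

forall k. forall q. forall m. forall i. forall l. (~C(k) | ~G(m) | ~D(q,q) | ~G(l) & ~D(i,i))

Push ¬ through the quantifiers and connectives to reach negation normal form:
  (forall k. ~C(k)) | (forall q. forall m. (~G(m) | ~D(q,q))) | (forall i. forall l. (~G(l) & ~D(i,i)))
All bound variables are already distinct, so no renaming is needed.
Pull the quantifiers to the front (each side's bound variable is not free in the other side):
  forall k. forall q. forall m. forall i. forall l. (~C(k) | ~G(m) | ~D(q,q) | ~G(l) & ~D(i,i))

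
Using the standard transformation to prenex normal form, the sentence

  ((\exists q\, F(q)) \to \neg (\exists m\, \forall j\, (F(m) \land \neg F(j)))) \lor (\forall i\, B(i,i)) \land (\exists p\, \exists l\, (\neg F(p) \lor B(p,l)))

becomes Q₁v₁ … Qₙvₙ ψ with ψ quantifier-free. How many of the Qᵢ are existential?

Eliminate → and ↔ using ¬ and ∨.
  \neg (\exists q\, F(q)) \lor \neg (\exists m\, \forall j\, (F(m) \land \neg F(j))) \lor (\forall i\, B(i,i)) \land (\exists p\, \exists l\, (\neg F(p) \lor B(p,l)))
Push ¬ through the quantifiers and connectives to reach negation normal form:
  (\forall q\, \neg F(q)) \lor (\forall m\, \exists j\, (\neg F(m) \lor F(j))) \lor (\forall i\, B(i,i)) \land (\exists p\, \exists l\, (\neg F(p) \lor B(p,l)))
Pull the quantifiers to the front (each side's bound variable is not free in the other side):
  \forall q\, \forall m\, \exists j\, \forall i\, \exists p\, \exists l\, (\neg F(q) \lor \neg F(m) \lor F(j) \lor B(i,i) \land (\neg F(p) \lor B(p,l)))
The prefix is \forall q \forall m \exists j \forall i \exists p \exists l: 3 universal, 3 existential.

3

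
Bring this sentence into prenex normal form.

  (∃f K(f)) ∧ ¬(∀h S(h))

∃f ∃h (K(f) ∧ ¬S(h))

Move each ¬ inward, flipping quantifiers it crosses:
  (∃f K(f)) ∧ (∃h ¬S(h))
All bound variables are already distinct, so no renaming is needed.
Extract every quantifier outward, since the variables are now distinct and don't occur free across branches:
  ∃f ∃h (K(f) ∧ ¬S(h))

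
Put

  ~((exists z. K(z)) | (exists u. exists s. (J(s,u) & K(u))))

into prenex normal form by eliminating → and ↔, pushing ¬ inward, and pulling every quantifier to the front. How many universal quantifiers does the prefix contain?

3

Push ¬ through the quantifiers and connectives to reach negation normal form:
  (forall z. ~K(z)) & (forall u. forall s. (~J(s,u) | ~K(u)))
All bound variables are already distinct, so no renaming is needed.
Finally move all quantifiers to the prefix:
  forall z. forall u. forall s. (~K(z) & (~J(s,u) | ~K(u)))
The prefix is forall z forall u forall s: 3 universal, 0 existential.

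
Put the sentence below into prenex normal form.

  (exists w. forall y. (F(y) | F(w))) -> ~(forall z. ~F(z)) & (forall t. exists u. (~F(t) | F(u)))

Eliminate → and ↔ using ¬ and ∨.
  ~(exists w. forall y. (F(y) | F(w))) | ~(forall z. ~F(z)) & (forall t. exists u. (~F(t) | F(u)))
Drive negations inward (¬∀x A ≡ ∃x ¬A, ¬∃x A ≡ ∀x ¬A, De Morgan for ∧/∨):
  (forall w. exists y. (~F(y) & ~F(w))) | (exists z. F(z)) & (forall t. exists u. (~F(t) | F(u)))
Pull the quantifiers to the front (each side's bound variable is not free in the other side):
  forall w. exists y. exists z. forall t. exists u. (~F(y) & ~F(w) | F(z) & (~F(t) | F(u)))

forall w. exists y. exists z. forall t. exists u. (~F(y) & ~F(w) | F(z) & (~F(t) | F(u)))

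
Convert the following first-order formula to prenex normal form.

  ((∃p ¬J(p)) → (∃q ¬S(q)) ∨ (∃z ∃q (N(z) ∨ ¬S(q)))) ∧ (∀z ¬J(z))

Eliminate → and ↔ using ¬ and ∨.
  (¬(∃p ¬J(p)) ∨ (∃q ¬S(q)) ∨ (∃z ∃q (N(z) ∨ ¬S(q)))) ∧ (∀z ¬J(z))
Move each ¬ inward, flipping quantifiers it crosses:
  ((∀p J(p)) ∨ (∃q ¬S(q)) ∨ (∃z ∃q (N(z) ∨ ¬S(q)))) ∧ (∀z ¬J(z))
Rename bound variables to avoid capture: q↦b, z↦t.
  ((∀p J(p)) ∨ (∃q ¬S(q)) ∨ (∃z ∃b (N(z) ∨ ¬S(b)))) ∧ (∀t ¬J(t))
Extract every quantifier outward, since the variables are now distinct and don't occur free across branches:
  ∀p ∃q ∃z ∃b ∀t ((J(p) ∨ ¬S(q) ∨ N(z) ∨ ¬S(b)) ∧ ¬J(t))

∀p ∃q ∃z ∃b ∀t ((J(p) ∨ ¬S(q) ∨ N(z) ∨ ¬S(b)) ∧ ¬J(t))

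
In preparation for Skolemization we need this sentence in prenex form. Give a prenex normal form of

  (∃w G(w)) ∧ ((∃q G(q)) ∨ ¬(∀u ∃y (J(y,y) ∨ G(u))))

∃w ∃q ∃u ∀y (G(w) ∧ (G(q) ∨ ¬J(y,y) ∧ ¬G(u)))

Drive negations inward (¬∀x A ≡ ∃x ¬A, ¬∃x A ≡ ∀x ¬A, De Morgan for ∧/∨):
  (∃w G(w)) ∧ ((∃q G(q)) ∨ (∃u ∀y (¬J(y,y) ∧ ¬G(u))))
All bound variables are already distinct, so no renaming is needed.
Pull the quantifiers to the front (each side's bound variable is not free in the other side):
  ∃w ∃q ∃u ∀y (G(w) ∧ (G(q) ∨ ¬J(y,y) ∧ ¬G(u)))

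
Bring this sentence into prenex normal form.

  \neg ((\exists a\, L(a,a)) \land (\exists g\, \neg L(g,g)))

\forall a\, \forall g\, (\neg L(a,a) \lor L(g,g))

Drive negations inward (¬∀x A ≡ ∃x ¬A, ¬∃x A ≡ ∀x ¬A, De Morgan for ∧/∨):
  (\forall a\, \neg L(a,a)) \lor (\forall g\, L(g,g))
Pull the quantifiers to the front (each side's bound variable is not free in the other side):
  \forall a\, \forall g\, (\neg L(a,a) \lor L(g,g))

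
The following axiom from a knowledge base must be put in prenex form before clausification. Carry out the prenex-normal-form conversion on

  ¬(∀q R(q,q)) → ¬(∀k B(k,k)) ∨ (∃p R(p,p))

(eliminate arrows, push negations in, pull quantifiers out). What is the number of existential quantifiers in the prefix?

2

Eliminate → and ↔ using ¬ and ∨.
  ¬¬(∀q R(q,q)) ∨ ¬(∀k B(k,k)) ∨ (∃p R(p,p))
Move each ¬ inward, flipping quantifiers it crosses:
  (∀q R(q,q)) ∨ (∃k ¬B(k,k)) ∨ (∃p R(p,p))
Finally move all quantifiers to the prefix:
  ∀q ∃k ∃p (R(q,q) ∨ ¬B(k,k) ∨ R(p,p))
The prefix is ∀q ∃k ∃p: 1 universal, 2 existential.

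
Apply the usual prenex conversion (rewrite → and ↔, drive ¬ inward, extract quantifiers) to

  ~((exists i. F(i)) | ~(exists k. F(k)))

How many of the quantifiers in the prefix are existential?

1

Push ¬ through the quantifiers and connectives to reach negation normal form:
  (forall i. ~F(i)) & (exists k. F(k))
All bound variables are already distinct, so no renaming is needed.
Pull the quantifiers to the front (each side's bound variable is not free in the other side):
  forall i. exists k. (~F(i) & F(k))
The prefix is forall i exists k: 1 universal, 1 existential.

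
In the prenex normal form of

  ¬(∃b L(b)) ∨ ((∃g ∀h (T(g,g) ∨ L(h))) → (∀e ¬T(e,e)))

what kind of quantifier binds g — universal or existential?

Rewrite implications/biconditionals: A → B as ¬A ∨ B.
  ¬(∃b L(b)) ∨ ¬(∃g ∀h (T(g,g) ∨ L(h))) ∨ (∀e ¬T(e,e))
Push ¬ through the quantifiers and connectives to reach negation normal form:
  (∀b ¬L(b)) ∨ (∀g ∃h (¬T(g,g) ∧ ¬L(h))) ∨ (∀e ¬T(e,e))
All bound variables are already distinct, so no renaming is needed.
Extract every quantifier outward, since the variables are now distinct and don't occur free across branches:
  ∀b ∀g ∃h ∀e (¬L(b) ∨ ¬T(g,g) ∧ ¬L(h) ∨ ¬T(e,e))
The quantifier ∃g sits under an odd number of negations (counting the antecedent side of each →), so it flips to ∀g.

universal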